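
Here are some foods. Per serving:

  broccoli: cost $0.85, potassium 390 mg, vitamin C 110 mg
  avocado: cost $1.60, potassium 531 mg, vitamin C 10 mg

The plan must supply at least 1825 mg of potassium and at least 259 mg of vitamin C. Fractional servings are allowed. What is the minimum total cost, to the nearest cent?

A basic optimal solution has at most two foods positive. Try each food alone and each pair with both targets met exactly.
broccoli only: max(1825/390, 259/110) = 4.679 servings → $3.98.
avocado only: max(1825/531, 259/10) = 25.9 servings → $41.44.
broccoli + avocado with both tight: 2.188 servings and 1.83 servings → $4.79.
So the least-cost plan costs $3.98.

$3.98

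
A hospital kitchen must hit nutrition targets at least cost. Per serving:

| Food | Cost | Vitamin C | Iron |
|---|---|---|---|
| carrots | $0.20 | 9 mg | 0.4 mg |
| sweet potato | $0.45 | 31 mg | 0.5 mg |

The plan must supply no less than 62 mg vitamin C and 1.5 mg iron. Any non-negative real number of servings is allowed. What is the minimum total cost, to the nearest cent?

$1.04

An LP optimum is at a vertex; with two nutrient constraints at most two foods are used. Check each candidate.
carrots only: max(62/9, 1.5/0.4) = 6.889 servings → $1.38.
sweet potato only: max(62/31, 1.5/0.5) = 3 servings → $1.35.
carrots + sweet potato with both tight: 1.962 servings and 1.43 servings → $1.04.
The minimum over all feasible corners is $1.04.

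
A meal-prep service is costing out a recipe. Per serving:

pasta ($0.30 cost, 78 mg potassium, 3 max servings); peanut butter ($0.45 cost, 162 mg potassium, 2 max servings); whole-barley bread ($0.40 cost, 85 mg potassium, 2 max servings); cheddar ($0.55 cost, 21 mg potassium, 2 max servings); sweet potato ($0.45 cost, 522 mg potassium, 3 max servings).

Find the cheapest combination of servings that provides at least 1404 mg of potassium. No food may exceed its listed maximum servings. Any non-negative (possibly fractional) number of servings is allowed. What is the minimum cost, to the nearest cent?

Cost per mg of potassium: sweet potato $0.0009, peanut butter $0.0028, pasta $0.0038, whole-barley bread $0.0047, cheddar $0.0262.
Take 2.69 servings of sweet potato: +1404.0 mg potassium for $1.21 (total $1.21, still need 0.0 mg).
Greedy by cheapest-per-mg is optimal for a single linear constraint, so the minimum cost is $1.21.

$1.21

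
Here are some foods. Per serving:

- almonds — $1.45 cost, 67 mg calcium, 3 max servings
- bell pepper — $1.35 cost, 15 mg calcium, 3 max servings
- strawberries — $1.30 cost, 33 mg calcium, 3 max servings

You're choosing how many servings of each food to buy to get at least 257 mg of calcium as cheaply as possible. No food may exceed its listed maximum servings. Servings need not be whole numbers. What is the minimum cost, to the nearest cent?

$6.56

Cost per mg of calcium: almonds $0.0216, strawberries $0.0394, bell pepper $0.0900.
Take 3 servings of almonds: +201.0 mg calcium for $4.35 (total $4.35, still need 56.0 mg).
Take 1.697 servings of strawberries: +56.0 mg calcium for $2.21 (total $6.56, still need 0.0 mg).
Filling from the cheapest source first is optimal under one linear minimum: $6.56.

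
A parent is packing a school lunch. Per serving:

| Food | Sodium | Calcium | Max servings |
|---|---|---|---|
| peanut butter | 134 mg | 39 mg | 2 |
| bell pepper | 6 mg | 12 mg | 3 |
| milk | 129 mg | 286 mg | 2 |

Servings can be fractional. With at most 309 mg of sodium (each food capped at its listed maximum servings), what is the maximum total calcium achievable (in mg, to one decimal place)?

Calcium per mg sodium: milk 2.217, bell pepper 2, peanut butter 0.291.
Take 2 servings of milk: uses 258 mg sodium, +572.0 mg calcium (running total 572.0 mg).
Take 3 servings of bell pepper: uses 18 mg sodium, +36.0 mg calcium (running total 608.0 mg).
Take 0.2463 servings of peanut butter: uses 33 mg sodium, +9.6 mg calcium (running total 617.6 mg).
Greedy by best ratio exhausts the sodium allowance optimally: 617.6 mg.

617.6 mg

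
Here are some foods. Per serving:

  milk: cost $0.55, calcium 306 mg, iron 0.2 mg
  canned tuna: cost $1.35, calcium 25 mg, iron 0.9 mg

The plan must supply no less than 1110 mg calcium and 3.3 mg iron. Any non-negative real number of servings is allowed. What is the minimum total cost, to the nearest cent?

Check every corner: each single food scaled to meet both minima, and each pair solved so both constraints bind.
milk only: max(1110/306, 3.3/0.2) = 16.5 servings → $9.07.
canned tuna only: max(1110/25, 3.3/0.9) = 44.4 servings → $59.94.
milk + canned tuna with both tight: 3.389 servings and 2.913 servings → $5.80.
So the least-cost plan costs $5.80.

$5.80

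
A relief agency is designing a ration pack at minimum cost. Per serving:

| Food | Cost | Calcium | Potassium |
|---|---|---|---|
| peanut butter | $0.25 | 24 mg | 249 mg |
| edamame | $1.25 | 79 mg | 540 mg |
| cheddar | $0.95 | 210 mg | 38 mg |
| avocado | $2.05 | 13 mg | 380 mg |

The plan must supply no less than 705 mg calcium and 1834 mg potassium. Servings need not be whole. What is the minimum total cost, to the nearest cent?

At the optimum either one food covers both requirements or two foods hit both targets exactly; no other combination can be cheaper.
peanut butter only: max(705/24, 1834/249) = 29.38 servings → $7.34.
edamame only: max(705/79, 1834/540) = 8.924 servings → $11.16.
cheddar only: max(705/210, 1834/38) = 48.26 servings → $45.85.
avocado only: max(705/13, 1834/380) = 54.23 servings → $111.17.
peanut butter + edamame with both targets exact would need a negative amount; discard.
peanut butter + cheddar with both tight: 6.975 servings and 2.56 servings → $4.18.
peanut butter + avocado: the both-tight solution has a negative serving — not a feasible corner.
edamame + cheddar with both tight: 3.246 servings and 2.136 servings → $6.09.
edamame + avocado with both targets exact would need a negative amount; discard.
cheddar + avocado with both tight: 3.077 servings and 4.519 servings → $12.19.
Cheapest feasible corner: $4.18.

$4.18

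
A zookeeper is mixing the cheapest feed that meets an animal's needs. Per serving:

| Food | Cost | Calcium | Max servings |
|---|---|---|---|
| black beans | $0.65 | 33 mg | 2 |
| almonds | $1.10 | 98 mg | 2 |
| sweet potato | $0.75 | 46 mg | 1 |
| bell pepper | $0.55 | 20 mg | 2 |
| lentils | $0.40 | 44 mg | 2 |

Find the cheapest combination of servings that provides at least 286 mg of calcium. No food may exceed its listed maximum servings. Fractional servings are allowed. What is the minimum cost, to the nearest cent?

Cost per mg of calcium: lentils $0.0091, almonds $0.0112, sweet potato $0.0163, black beans $0.0197, bell pepper $0.0275.
Take 2 servings of lentils: +88.0 mg calcium for $0.80 (total $0.80, still need 198.0 mg).
Take 2 servings of almonds: +196.0 mg calcium for $2.20 (total $3.00, still need 2.0 mg).
Take 0.04348 servings of sweet potato: +2.0 mg calcium for $0.03 (total $3.03, still need 0.0 mg).
Filling from the cheapest source first is optimal under one linear minimum: $3.03.

$3.03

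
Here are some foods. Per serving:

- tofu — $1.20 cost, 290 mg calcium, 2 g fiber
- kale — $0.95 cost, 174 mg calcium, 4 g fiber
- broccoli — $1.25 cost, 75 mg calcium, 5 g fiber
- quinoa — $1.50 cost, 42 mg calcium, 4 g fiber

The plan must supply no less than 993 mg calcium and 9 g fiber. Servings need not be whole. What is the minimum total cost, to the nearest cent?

$4.29

A basic optimal solution has at most two foods positive. Try each food alone and each pair with both targets met exactly.
tofu only: max(993/290, 9/2) = 4.5 servings → $5.40.
kale only: max(993/174, 9/4) = 5.707 servings → $5.42.
broccoli only: max(993/75, 9/5) = 13.24 servings → $16.55.
quinoa only: max(993/42, 9/4) = 23.64 servings → $35.46.
tofu + kale with both tight: 2.963 servings and 0.7685 servings → $4.29.
tofu + broccoli with both tight: 3.3 servings and 0.48 servings → $4.56.
tofu + quinoa with both tight: 3.34 servings and 0.5799 servings → $4.88.
kale + broccoli with both targets exact would need a negative amount; discard.
kale + quinoa: intersection lies outside the first quadrant.
broccoli + quinoa: the both-tight solution has a negative serving — not a feasible corner.
The minimum over all feasible corners is $4.29.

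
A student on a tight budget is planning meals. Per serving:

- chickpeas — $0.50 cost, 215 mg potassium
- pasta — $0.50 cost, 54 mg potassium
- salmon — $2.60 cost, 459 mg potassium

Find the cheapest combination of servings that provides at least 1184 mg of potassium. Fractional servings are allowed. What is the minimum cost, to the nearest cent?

$2.75

Cost per mg of potassium: chickpeas $0.0023, salmon $0.0057, pasta $0.0093.
With no serving limits, use only chickpeas: 1184 mg / 215 mg = 5.507 servings × $0.50 = $2.75.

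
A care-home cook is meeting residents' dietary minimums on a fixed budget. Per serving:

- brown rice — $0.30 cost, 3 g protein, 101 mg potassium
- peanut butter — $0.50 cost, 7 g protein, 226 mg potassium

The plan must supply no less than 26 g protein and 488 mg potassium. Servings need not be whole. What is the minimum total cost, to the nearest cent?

brown rice only: max(26/3, 488/101) = 8.667 servings → $2.60.
peanut butter only: max(26/7, 488/226) = 3.714 servings → $1.86.
brown rice + peanut butter with both targets exact would need a negative amount; discard.
So the least-cost plan costs $1.86.

$1.86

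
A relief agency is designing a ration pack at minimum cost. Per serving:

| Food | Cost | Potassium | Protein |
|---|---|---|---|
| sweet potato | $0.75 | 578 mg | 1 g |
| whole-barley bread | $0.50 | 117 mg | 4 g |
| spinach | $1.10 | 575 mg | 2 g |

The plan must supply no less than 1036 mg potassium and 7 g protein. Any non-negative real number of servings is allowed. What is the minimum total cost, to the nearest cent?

sweet potato only: max(1036/578, 7/1) = 7 servings → $5.25.
whole-barley bread only: max(1036/117, 7/4) = 8.855 servings → $4.43.
spinach only: max(1036/575, 7/2) = 3.5 servings → $3.85.
sweet potato + whole-barley bread with both tight: 1.515 servings and 1.371 servings → $1.82.
sweet potato + spinach with both targets exact would need a negative amount; discard.
whole-barley bread + spinach with both tight: 0.9453 servings and 1.609 servings → $2.24.
So the least-cost plan costs $1.82.

$1.82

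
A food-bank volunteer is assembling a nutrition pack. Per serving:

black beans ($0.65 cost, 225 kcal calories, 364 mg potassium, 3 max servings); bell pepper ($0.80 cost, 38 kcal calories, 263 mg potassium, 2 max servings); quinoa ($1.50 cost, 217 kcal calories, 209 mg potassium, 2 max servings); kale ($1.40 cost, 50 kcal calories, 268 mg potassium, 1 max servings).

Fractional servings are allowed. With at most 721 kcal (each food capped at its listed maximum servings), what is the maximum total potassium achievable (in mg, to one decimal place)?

1756.6 mg

Potassium per kcal: bell pepper 6.921, kale 5.36, black beans 1.618, quinoa 0.9631.
Take 2 servings of bell pepper: uses 76 kcal, +526.0 mg potassium (running total 526.0 mg).
Take 1 serving of kale: uses 50 kcal, +268.0 mg potassium (running total 794.0 mg).
Take 2.644 servings of black beans: uses 595 kcal, +962.6 mg potassium (running total 1756.6 mg).
Filling greedily by potassium-per-kcal is optimal for one linear limit, giving 1756.6 mg.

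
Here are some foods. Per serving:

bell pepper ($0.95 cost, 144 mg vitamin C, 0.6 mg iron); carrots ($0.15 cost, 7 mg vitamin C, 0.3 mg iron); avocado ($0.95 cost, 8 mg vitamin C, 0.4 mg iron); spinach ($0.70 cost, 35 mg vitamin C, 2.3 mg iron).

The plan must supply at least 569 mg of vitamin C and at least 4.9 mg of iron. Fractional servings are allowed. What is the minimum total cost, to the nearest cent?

$4.30

With two linear requirements the optimum uses one or two foods; enumerate the corners.
bell pepper only: max(569/144, 4.9/0.6) = 8.167 servings → $7.76.
carrots only: max(569/7, 4.9/0.3) = 81.29 servings → $12.19.
avocado only: max(569/8, 4.9/0.4) = 71.12 servings → $67.57.
spinach only: max(569/35, 4.9/2.3) = 16.26 servings → $11.38.
bell pepper + carrots with both tight: 3.497 servings and 9.338 servings → $4.72.
bell pepper + avocado with both tight: 3.568 servings and 6.898 servings → $9.94.
bell pepper + spinach with both tight: 3.666 servings and 1.174 servings → $4.30.
carrots + avocado: intersection lies outside the first quadrant.
carrots + spinach: intersection lies outside the first quadrant.
avocado + spinach: the both-tight solution has a negative serving — not a feasible corner.
The minimum over all feasible corners is $4.30.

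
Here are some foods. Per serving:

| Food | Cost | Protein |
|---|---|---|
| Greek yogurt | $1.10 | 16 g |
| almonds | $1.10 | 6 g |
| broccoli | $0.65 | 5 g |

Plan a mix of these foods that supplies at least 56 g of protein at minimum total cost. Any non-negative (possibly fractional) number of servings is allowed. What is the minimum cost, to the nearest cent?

$3.85

Cost per g of protein: Greek yogurt $0.0688, broccoli $0.1300, almonds $0.1833.
With no serving limits, use only Greek yogurt: 56 g / 16 g = 3.5 servings × $1.10 = $3.85.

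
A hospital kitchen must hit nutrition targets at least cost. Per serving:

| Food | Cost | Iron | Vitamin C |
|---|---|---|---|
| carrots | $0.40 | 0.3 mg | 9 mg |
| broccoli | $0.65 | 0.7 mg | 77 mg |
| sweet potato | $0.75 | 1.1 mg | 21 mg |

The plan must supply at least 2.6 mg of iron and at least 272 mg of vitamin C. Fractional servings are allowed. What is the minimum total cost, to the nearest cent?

For a min-cost LP with two ≥-constraints, a basic feasible solution has at most two positive variables.
carrots only: max(2.6/0.3, 272/9) = 30.22 servings → $12.09.
broccoli only: max(2.6/0.7, 272/77) = 3.714 servings → $2.41.
sweet potato only: max(2.6/1.1, 272/21) = 12.95 servings → $9.71.
carrots + broccoli with both tight: 0.5833 servings and 3.464 servings → $2.49.
carrots + sweet potato with both targets exact would need a negative amount; discard.
broccoli + sweet potato with both tight: 3.494 servings and 0.14 servings → $2.38.
So the least-cost plan costs $2.38.

$2.38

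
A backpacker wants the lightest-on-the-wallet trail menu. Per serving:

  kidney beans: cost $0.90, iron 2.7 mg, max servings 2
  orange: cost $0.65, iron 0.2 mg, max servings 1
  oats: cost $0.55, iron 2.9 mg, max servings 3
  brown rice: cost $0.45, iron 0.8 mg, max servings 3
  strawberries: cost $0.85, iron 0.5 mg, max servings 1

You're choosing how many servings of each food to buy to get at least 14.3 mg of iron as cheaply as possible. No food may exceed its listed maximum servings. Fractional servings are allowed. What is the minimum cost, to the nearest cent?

Cost per mg of iron: oats $0.1897, kidney beans $0.3333, brown rice $0.5625, strawberries $1.7000, orange $3.2500.
Take 3 servings of oats: +8.7 mg iron for $1.65 (total $1.65, still need 5.6 mg).
Take 2 servings of kidney beans: +5.4 mg iron for $1.80 (total $3.45, still need 0.2 mg).
Take 0.25 servings of brown rice: +0.2 mg iron for $0.11 (total $3.56, still need 0.0 mg).
Greedy by cheapest-per-mg is optimal for a single linear constraint, so the minimum cost is $3.56.

$3.56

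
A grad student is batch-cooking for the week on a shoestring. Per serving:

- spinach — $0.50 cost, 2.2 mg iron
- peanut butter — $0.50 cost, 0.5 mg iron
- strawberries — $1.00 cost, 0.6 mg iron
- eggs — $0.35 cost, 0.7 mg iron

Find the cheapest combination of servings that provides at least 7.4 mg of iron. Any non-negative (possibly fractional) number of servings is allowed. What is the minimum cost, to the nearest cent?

Cost per mg of iron: spinach $0.2273, eggs $0.5000, peanut butter $1.0000, strawberries $1.6667.
With no serving limits, use only spinach: 7.4 mg / 2.2 mg = 3.364 servings × $0.50 = $1.68.

$1.68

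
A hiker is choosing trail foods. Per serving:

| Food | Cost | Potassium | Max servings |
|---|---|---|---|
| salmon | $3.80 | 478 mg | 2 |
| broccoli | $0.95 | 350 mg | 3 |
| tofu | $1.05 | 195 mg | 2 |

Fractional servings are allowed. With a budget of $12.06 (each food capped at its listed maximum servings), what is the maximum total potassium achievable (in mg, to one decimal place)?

Potassium per dollar: broccoli 368.4, tofu 185.7, salmon 125.8.
Take 3 servings of broccoli: spends $2.85, +1050.0 mg potassium (running total 1050.0 mg).
Take 2 servings of tofu: spends $2.10, +390.0 mg potassium (running total 1440.0 mg).
Take 1.871 servings of salmon: spends $7.11, +894.4 mg potassium (running total 2334.4 mg).
Greedy by best ratio exhausts the cost allowance optimally: 2334.4 mg.

2334.4 mg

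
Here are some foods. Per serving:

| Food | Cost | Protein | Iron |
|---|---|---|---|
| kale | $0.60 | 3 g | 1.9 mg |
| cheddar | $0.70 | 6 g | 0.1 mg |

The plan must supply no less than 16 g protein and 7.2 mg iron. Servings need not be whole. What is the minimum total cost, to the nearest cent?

Two binding constraints pin down two serving amounts, so the optimal mix uses at most two foods. The candidates are each food alone (scaled to the tighter of protein/iron) and each pair with both constraints tight.
kale only: max(16/3, 7.2/1.9) = 5.333 servings → $3.20.
cheddar only: max(16/6, 7.2/0.1) = 72 servings → $50.40.
kale + cheddar with both tight: 3.748 servings and 0.7928 servings → $2.80.
So the least-cost plan costs $2.80.

$2.80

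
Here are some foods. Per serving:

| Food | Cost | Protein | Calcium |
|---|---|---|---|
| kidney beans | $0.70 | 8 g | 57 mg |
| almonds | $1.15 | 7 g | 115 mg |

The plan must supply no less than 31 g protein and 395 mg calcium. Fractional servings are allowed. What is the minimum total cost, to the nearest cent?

For a min-cost LP with two ≥-constraints, a basic feasible solution has at most two positive variables.
kidney beans only: max(31/8, 395/57) = 6.93 servings → $4.85.
almonds only: max(31/7, 395/115) = 4.429 servings → $5.09.
kidney beans + almonds with both tight: 1.536 servings and 2.674 servings → $4.15.
So the least-cost plan costs $4.15.

$4.15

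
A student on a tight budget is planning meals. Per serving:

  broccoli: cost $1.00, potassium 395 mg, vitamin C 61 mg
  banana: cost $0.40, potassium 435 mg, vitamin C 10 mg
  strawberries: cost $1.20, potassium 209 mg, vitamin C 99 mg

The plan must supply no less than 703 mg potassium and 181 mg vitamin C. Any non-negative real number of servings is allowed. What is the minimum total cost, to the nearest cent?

broccoli only: max(703/395, 181/61) = 2.967 servings → $2.97.
banana only: max(703/435, 181/10) = 18.1 servings → $7.24.
strawberries only: max(703/209, 181/99) = 3.364 servings → $4.04.
broccoli + banana with both targets exact would need a negative amount; discard.
broccoli + strawberries with both tight: 1.205 servings and 1.086 servings → $2.51.
banana + strawberries with both tight: 0.7753 servings and 1.75 servings → $2.41.
The minimum over all feasible corners is $2.41.

$2.41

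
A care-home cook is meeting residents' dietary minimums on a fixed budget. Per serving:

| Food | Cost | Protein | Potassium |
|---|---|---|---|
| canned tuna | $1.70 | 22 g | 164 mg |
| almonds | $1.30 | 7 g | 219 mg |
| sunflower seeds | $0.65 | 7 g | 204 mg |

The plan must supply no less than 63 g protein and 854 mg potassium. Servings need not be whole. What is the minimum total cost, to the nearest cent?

$5.14

Two binding constraints pin down two serving amounts, so the optimal mix uses at most two foods. The candidates are each food alone (scaled to the tighter of protein/potassium) and each pair with both constraints tight.
canned tuna only: max(63/22, 854/164) = 5.207 servings → $8.85.
almonds only: max(63/7, 854/219) = 9 servings → $11.70.
sunflower seeds only: max(63/7, 854/204) = 9 servings → $5.85.
canned tuna + almonds with both tight: 2.131 servings and 2.304 servings → $6.62.
canned tuna + sunflower seeds with both tight: 2.058 servings and 2.532 servings → $5.14.
almonds + sunflower seeds with both targets exact would need a negative amount; discard.
Cheapest feasible corner: $5.14.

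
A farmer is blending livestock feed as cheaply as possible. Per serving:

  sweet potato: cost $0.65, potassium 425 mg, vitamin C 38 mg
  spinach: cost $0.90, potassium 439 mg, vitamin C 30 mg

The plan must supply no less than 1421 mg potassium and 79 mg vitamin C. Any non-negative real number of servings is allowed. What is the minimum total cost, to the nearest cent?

$2.17

The cheapest plan sits at a corner of the feasible region — with two constraints it uses at most two foods.
sweet potato only: max(1421/425, 79/38) = 3.344 servings → $2.17.
spinach only: max(1421/439, 79/30) = 3.237 servings → $2.91.
sweet potato + spinach: the both-tight solution has a negative serving — not a feasible corner.
Cheapest feasible corner: $2.17.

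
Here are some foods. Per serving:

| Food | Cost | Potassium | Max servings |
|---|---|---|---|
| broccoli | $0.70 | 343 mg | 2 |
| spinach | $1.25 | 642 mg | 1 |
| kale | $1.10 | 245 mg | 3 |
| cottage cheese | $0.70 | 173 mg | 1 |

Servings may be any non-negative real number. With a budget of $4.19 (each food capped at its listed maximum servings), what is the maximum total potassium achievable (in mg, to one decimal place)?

1688.1 mg

Potassium per dollar: spinach 513.6, broccoli 490, cottage cheese 247.1, kale 222.7.
Take 1 serving of spinach: spends $1.25, +642.0 mg potassium (running total 642.0 mg).
Take 2 servings of broccoli: spends $1.40, +686.0 mg potassium (running total 1328.0 mg).
Take 1 serving of cottage cheese: spends $0.70, +173.0 mg potassium (running total 1501.0 mg).
Take 0.7636 servings of kale: spends $0.84, +187.1 mg potassium (running total 1688.1 mg).
Greedy by best ratio exhausts the cost allowance optimally: 1688.1 mg.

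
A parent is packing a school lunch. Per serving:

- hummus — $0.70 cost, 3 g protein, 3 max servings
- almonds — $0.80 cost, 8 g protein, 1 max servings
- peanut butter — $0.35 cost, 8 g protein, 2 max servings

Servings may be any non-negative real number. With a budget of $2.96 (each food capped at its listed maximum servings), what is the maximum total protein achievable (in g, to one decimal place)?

Protein per dollar: peanut butter 22.86, almonds 10, hummus 4.286.
Take 2 servings of peanut butter: spends $0.70, +16.0 g protein (running total 16.0 g).
Take 1 serving of almonds: spends $0.80, +8.0 g protein (running total 24.0 g).
Take 2.086 servings of hummus: spends $1.46, +6.3 g protein (running total 30.3 g).
Greedy by best ratio exhausts the cost allowance optimally: 30.3 g.

30.3 g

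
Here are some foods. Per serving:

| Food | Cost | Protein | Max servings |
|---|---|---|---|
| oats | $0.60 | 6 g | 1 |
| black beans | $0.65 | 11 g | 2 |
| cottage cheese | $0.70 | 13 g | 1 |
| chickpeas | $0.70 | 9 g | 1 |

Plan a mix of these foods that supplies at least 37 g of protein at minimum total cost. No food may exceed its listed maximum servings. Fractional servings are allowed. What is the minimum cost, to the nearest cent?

Cost per g of protein: cottage cheese $0.0538, black beans $0.0591, chickpeas $0.0778, oats $0.1000.
Take 1 serving of cottage cheese: +13.0 g protein for $0.70 (total $0.70, still need 24.0 g).
Take 2 servings of black beans: +22.0 g protein for $1.30 (total $2.00, still need 2.0 g).
Take 0.2222 servings of chickpeas: +2.0 g protein for $0.16 (total $2.16, still need 0.0 g).
Greedy by cheapest-per-g is optimal for a single linear constraint, so the minimum cost is $2.16.

$2.16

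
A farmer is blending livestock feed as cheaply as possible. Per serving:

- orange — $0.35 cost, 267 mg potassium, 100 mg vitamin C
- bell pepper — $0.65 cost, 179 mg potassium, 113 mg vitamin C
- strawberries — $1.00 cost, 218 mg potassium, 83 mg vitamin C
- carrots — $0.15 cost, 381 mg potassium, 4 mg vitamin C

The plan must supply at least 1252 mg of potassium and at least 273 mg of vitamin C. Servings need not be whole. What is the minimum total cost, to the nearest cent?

Two binding constraints pin down two serving amounts, so the optimal mix uses at most two foods. The candidates are each food alone (scaled to the tighter of potassium/vitamin C) and each pair with both constraints tight.
orange only: max(1252/267, 273/100) = 4.689 servings → $1.64.
bell pepper only: max(1252/179, 273/113) = 6.994 servings → $4.55.
strawberries only: max(1252/218, 273/83) = 5.743 servings → $5.74.
carrots only: max(1252/381, 273/4) = 68.25 servings → $10.24.
orange + bell pepper with both targets exact would need a negative amount; discard.
orange + strawberries with both targets exact would need a negative amount; discard.
orange + carrots with both tight: 2.673 servings and 1.413 servings → $1.15.
bell pepper + strawberries: the both-tight solution has a negative serving — not a feasible corner.
bell pepper + carrots with both tight: 2.338 servings and 2.187 servings → $1.85.
strawberries + carrots with both tight: 3.22 servings and 1.444 servings → $3.44.
The minimum over all feasible corners is $1.15.

$1.15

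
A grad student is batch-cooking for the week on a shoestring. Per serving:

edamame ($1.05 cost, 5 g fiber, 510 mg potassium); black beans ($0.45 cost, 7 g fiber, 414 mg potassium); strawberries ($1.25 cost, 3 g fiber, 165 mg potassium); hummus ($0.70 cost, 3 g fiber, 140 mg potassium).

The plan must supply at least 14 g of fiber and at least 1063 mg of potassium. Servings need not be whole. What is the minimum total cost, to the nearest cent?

$1.16

Check every corner: each single food scaled to meet both minima, and each pair solved so both constraints bind.
edamame only: max(14/5, 1063/510) = 2.8 servings → $2.94.
black beans only: max(14/7, 1063/414) = 2.568 servings → $1.16.
strawberries only: max(14/3, 1063/165) = 6.442 servings → $8.05.
hummus only: max(14/3, 1063/140) = 7.593 servings → $5.32.
edamame + black beans with both tight: 1.097 servings and 1.217 servings → $1.70.
edamame + strawberries with both tight: 1.247 servings and 2.589 servings → $4.54.
edamame + hummus with both tight: 1.481 servings and 2.199 servings → $3.09.
black beans + strawberries with both targets exact would need a negative amount; discard.
black beans + hummus: the both-tight solution has a negative serving — not a feasible corner.
strawberries + hummus: intersection lies outside the first quadrant.
So the least-cost plan costs $1.16.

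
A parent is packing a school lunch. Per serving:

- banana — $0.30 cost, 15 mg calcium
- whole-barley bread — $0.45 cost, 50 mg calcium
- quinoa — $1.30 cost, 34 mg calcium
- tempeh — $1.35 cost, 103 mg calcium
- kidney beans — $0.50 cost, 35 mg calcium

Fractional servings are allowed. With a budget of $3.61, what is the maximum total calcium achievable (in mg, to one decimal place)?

Calcium per dollar: whole-barley bread 111.1, tempeh 76.3, kidney beans 70, banana 50, quinoa 26.15.
With no serving limits, spend the whole cost allowance on whole-barley bread: $3.61 / $0.45 × 50 mg = 401.1 mg.

401.1 mg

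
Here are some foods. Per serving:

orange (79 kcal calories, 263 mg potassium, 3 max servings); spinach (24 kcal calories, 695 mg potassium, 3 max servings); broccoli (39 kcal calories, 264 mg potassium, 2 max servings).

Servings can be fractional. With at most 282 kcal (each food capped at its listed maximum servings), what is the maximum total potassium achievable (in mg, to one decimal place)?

3052.4 mg

Potassium per kcal: spinach 28.96, broccoli 6.769, orange 3.329.
Take 3 servings of spinach: uses 72 kcal, +2085.0 mg potassium (running total 2085.0 mg).
Take 2 servings of broccoli: uses 78 kcal, +528.0 mg potassium (running total 2613.0 mg).
Take 1.671 servings of orange: uses 132 kcal, +439.4 mg potassium (running total 3052.4 mg).
Filling greedily by potassium-per-kcal is optimal for one linear limit, giving 3052.4 mg.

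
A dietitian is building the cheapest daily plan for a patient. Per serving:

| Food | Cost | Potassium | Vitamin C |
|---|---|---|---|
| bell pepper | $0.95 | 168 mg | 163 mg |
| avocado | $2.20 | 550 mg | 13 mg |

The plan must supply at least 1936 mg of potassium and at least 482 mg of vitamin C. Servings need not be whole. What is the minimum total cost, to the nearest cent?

bell pepper only: max(1936/168, 482/163) = 11.52 servings → $10.95.
avocado only: max(1936/550, 482/13) = 37.08 servings → $81.57.
bell pepper + avocado with both tight: 2.743 servings and 2.682 servings → $8.51.
Cheapest feasible corner: $8.51.

$8.51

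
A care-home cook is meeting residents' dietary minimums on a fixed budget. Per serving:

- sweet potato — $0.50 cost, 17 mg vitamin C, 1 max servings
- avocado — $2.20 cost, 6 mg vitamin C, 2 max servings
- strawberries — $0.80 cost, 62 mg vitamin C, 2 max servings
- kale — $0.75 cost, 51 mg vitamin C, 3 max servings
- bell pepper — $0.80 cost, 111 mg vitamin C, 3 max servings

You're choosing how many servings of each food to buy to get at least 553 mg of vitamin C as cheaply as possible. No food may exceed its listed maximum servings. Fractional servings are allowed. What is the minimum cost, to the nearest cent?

$5.41

Cost per mg of vitamin C: bell pepper $0.0072, strawberries $0.0129, kale $0.0147, sweet potato $0.0294, avocado $0.3667.
Take 3 servings of bell pepper: +333.0 mg vitamin C for $2.40 (total $2.40, still need 220.0 mg).
Take 2 servings of strawberries: +124.0 mg vitamin C for $1.60 (total $4.00, still need 96.0 mg).
Take 1.882 servings of kale: +96.0 mg vitamin C for $1.41 (total $5.41, still need 0.0 mg).
Filling from the cheapest source first is optimal under one linear minimum: $5.41.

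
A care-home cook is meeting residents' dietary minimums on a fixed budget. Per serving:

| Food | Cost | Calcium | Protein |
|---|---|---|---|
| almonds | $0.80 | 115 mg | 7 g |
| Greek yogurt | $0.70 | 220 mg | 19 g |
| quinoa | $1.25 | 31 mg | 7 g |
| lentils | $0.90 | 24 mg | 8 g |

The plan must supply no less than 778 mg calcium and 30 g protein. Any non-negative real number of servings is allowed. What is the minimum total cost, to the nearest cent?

At the optimum either one food covers both requirements or two foods hit both targets exactly; no other combination can be cheaper.
almonds only: max(778/115, 30/7) = 6.765 servings → $5.41.
Greek yogurt only: max(778/220, 30/19) = 3.536 servings → $2.48.
quinoa only: max(778/31, 30/7) = 25.1 servings → $31.37.
lentils only: max(778/24, 30/8) = 32.42 servings → $29.18.
almonds + Greek yogurt: intersection lies outside the first quadrant.
almonds + quinoa with both targets exact would need a negative amount; discard.
almonds + lentils: the both-tight solution has a negative serving — not a feasible corner.
Greek yogurt + quinoa: the both-tight solution has a negative serving — not a feasible corner.
Greek yogurt + lentils: intersection lies outside the first quadrant.
quinoa + lentils with both targets exact would need a negative amount; discard.
Cheapest feasible corner: $2.48.

$2.48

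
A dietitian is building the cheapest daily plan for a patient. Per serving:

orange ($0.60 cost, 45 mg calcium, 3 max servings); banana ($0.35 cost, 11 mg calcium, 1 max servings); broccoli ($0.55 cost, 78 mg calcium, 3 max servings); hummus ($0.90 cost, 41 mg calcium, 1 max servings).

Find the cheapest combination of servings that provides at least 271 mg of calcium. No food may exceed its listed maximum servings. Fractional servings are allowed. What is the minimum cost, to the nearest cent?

Cost per mg of calcium: broccoli $0.0071, orange $0.0133, hummus $0.0220, banana $0.0318.
Take 3 servings of broccoli: +234.0 mg calcium for $1.65 (total $1.65, still need 37.0 mg).
Take 0.8222 servings of orange: +37.0 mg calcium for $0.49 (total $2.14, still need 0.0 mg).
Filling from the cheapest source first is optimal under one linear minimum: $2.14.

$2.14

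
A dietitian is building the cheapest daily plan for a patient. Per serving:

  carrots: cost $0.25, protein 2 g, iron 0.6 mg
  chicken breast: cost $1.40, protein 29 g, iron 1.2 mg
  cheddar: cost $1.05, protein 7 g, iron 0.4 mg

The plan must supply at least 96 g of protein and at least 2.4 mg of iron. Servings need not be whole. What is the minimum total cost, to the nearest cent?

$4.63

An LP optimum is at a vertex; with two nutrient constraints at most two foods are used. Check each candidate.
carrots only: max(96/2, 2.4/0.6) = 48 servings → $12.00.
chicken breast only: max(96/29, 2.4/1.2) = 3.31 servings → $4.63.
cheddar only: max(96/7, 2.4/0.4) = 13.71 servings → $14.40.
carrots + chicken breast: the both-tight solution has a negative serving — not a feasible corner.
carrots + cheddar: intersection lies outside the first quadrant.
chicken breast + cheddar: intersection lies outside the first quadrant.
Cheapest feasible corner: $4.63.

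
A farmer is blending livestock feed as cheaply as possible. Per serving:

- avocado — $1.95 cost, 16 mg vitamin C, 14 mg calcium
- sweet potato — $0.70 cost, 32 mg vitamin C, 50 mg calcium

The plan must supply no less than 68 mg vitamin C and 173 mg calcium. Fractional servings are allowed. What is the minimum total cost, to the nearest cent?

Two binding constraints pin down two serving amounts, so the optimal mix uses at most two foods. The candidates are each food alone (scaled to the tighter of vitamin C/calcium) and each pair with both constraints tight.
avocado only: max(68/16, 173/14) = 12.36 servings → $24.10.
sweet potato only: max(68/32, 173/50) = 3.46 servings → $2.42.
avocado + sweet potato with both targets exact would need a negative amount; discard.
So the least-cost plan costs $2.42.

$2.42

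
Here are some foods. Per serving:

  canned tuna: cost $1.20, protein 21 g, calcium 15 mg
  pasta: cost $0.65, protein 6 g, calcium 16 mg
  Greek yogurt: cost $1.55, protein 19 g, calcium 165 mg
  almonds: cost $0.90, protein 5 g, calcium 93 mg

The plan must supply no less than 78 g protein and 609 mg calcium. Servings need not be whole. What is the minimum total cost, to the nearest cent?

$6.15

The cheapest plan sits at a corner of the feasible region — with two constraints it uses at most two foods.
canned tuna only: max(78/21, 609/15) = 40.6 servings → $48.72.
pasta only: max(78/6, 609/16) = 38.06 servings → $24.74.
Greek yogurt only: max(78/19, 609/165) = 4.105 servings → $6.36.
almonds only: max(78/5, 609/93) = 15.6 servings → $14.04.
canned tuna + pasta: the both-tight solution has a negative serving — not a feasible corner.
canned tuna + Greek yogurt with both tight: 0.4085 servings and 3.654 servings → $6.15.
canned tuna + almonds with both tight: 2.241 servings and 6.187 servings → $8.26.
pasta + Greek yogurt with both tight: 1.894 servings and 3.507 servings → $6.67.
pasta + almonds with both tight: 8.805 servings and 5.033 servings → $10.25.
Greek yogurt + almonds with both targets exact would need a negative amount; discard.
Cheapest feasible corner: $6.15.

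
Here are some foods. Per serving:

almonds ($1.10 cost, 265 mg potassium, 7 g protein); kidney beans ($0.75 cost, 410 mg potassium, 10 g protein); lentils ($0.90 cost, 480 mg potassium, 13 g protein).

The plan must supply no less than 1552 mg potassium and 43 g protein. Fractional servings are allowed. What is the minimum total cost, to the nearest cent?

A basic optimal solution has at most two foods positive. Try each food alone and each pair with both targets met exactly.
almonds only: max(1552/265, 43/7) = 6.143 servings → $6.76.
kidney beans only: max(1552/410, 43/10) = 4.3 servings → $3.23.
lentils only: max(1552/480, 43/13) = 3.308 servings → $2.98.
almonds + kidney beans with both targets exact would need a negative amount; discard.
almonds + lentils: intersection lies outside the first quadrant.
kidney beans + lentils with both targets exact would need a negative amount; discard.
The minimum over all feasible corners is $2.98.

$2.98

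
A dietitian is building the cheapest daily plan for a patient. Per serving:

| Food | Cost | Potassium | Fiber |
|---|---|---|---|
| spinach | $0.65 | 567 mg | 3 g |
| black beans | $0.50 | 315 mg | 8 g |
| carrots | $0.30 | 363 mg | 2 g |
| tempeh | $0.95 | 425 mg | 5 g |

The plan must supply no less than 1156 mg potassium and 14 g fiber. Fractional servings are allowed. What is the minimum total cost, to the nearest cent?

Minimising a linear cost over {potassium ≥ 1156, fiber ≥ 14, servings ≥ 0} — the optimum is at a vertex, using one or two foods.
spinach only: max(1156/567, 14/3) = 4.667 servings → $3.03.
black beans only: max(1156/315, 14/8) = 3.67 servings → $1.83.
carrots only: max(1156/363, 14/2) = 7 servings → $2.10.
tempeh only: max(1156/425, 14/5) = 2.8 servings → $2.66.
spinach + black beans with both tight: 1.347 servings and 1.245 servings → $1.50.
spinach + carrots with both targets exact would need a negative amount; discard.
spinach + tempeh with both targets exact would need a negative amount; discard.
black beans + carrots with both tight: 1.218 servings and 2.128 servings → $1.25.
black beans + tempeh with both tight: 0.09315 servings and 2.651 servings → $2.56.
carrots + tempeh with both targets exact would need a negative amount; discard.
So the least-cost plan costs $1.25.

$1.25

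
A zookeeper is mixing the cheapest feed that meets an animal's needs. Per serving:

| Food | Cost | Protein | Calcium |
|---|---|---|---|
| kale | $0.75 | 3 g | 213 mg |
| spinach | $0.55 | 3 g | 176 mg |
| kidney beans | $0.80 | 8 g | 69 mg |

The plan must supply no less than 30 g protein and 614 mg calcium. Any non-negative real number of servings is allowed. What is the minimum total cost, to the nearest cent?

$3.59

Check every corner: each single food scaled to meet both minima, and each pair solved so both constraints bind.
kale only: max(30/3, 614/213) = 10 servings → $7.50.
spinach only: max(30/3, 614/176) = 10 servings → $5.50.
kidney beans only: max(30/8, 614/69) = 8.899 servings → $7.12.
kale + spinach with both targets exact would need a negative amount; discard.
kale + kidney beans with both tight: 1.898 servings and 3.038 servings → $3.85.
spinach + kidney beans with both tight: 2.366 servings and 2.863 servings → $3.59.
So the least-cost plan costs $3.59.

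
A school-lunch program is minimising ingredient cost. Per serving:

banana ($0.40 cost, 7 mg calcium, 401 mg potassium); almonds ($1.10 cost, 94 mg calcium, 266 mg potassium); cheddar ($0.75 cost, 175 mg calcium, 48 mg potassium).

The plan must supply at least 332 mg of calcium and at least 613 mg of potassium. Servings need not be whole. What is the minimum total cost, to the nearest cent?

Two binding constraints pin down two serving amounts, so the optimal mix uses at most two foods. The candidates are each food alone (scaled to the tighter of calcium/potassium) and each pair with both constraints tight.
banana only: max(332/7, 613/401) = 47.43 servings → $18.97.
almonds only: max(332/94, 613/266) = 3.532 servings → $3.89.
cheddar only: max(332/175, 613/48) = 12.77 servings → $9.58.
banana + almonds: intersection lies outside the first quadrant.
banana + cheddar with both tight: 1.308 servings and 1.845 servings → $1.91.
almonds + cheddar with both tight: 2.173 servings and 0.7301 servings → $2.94.
So the least-cost plan costs $1.91.

$1.91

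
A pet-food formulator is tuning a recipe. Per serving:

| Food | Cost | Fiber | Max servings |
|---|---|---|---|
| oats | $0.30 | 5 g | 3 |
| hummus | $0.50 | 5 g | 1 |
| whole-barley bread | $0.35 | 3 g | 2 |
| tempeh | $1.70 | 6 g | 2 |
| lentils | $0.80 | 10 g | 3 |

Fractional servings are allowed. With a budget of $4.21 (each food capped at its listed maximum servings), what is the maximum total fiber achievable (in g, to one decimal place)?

53.5 g

Fiber per dollar: oats 16.67, lentils 12.5, hummus 10, whole-barley bread 8.571, tempeh 3.529.
Take 3 servings of oats: spends $0.90, +15.0 g fiber (running total 15.0 g).
Take 3 servings of lentils: spends $2.40, +30.0 g fiber (running total 45.0 g).
Take 1 serving of hummus: spends $0.50, +5.0 g fiber (running total 50.0 g).
Take 1.171 servings of whole-barley bread: spends $0.41, +3.5 g fiber (running total 53.5 g).
Greedy by best ratio exhausts the cost allowance optimally: 53.5 g.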